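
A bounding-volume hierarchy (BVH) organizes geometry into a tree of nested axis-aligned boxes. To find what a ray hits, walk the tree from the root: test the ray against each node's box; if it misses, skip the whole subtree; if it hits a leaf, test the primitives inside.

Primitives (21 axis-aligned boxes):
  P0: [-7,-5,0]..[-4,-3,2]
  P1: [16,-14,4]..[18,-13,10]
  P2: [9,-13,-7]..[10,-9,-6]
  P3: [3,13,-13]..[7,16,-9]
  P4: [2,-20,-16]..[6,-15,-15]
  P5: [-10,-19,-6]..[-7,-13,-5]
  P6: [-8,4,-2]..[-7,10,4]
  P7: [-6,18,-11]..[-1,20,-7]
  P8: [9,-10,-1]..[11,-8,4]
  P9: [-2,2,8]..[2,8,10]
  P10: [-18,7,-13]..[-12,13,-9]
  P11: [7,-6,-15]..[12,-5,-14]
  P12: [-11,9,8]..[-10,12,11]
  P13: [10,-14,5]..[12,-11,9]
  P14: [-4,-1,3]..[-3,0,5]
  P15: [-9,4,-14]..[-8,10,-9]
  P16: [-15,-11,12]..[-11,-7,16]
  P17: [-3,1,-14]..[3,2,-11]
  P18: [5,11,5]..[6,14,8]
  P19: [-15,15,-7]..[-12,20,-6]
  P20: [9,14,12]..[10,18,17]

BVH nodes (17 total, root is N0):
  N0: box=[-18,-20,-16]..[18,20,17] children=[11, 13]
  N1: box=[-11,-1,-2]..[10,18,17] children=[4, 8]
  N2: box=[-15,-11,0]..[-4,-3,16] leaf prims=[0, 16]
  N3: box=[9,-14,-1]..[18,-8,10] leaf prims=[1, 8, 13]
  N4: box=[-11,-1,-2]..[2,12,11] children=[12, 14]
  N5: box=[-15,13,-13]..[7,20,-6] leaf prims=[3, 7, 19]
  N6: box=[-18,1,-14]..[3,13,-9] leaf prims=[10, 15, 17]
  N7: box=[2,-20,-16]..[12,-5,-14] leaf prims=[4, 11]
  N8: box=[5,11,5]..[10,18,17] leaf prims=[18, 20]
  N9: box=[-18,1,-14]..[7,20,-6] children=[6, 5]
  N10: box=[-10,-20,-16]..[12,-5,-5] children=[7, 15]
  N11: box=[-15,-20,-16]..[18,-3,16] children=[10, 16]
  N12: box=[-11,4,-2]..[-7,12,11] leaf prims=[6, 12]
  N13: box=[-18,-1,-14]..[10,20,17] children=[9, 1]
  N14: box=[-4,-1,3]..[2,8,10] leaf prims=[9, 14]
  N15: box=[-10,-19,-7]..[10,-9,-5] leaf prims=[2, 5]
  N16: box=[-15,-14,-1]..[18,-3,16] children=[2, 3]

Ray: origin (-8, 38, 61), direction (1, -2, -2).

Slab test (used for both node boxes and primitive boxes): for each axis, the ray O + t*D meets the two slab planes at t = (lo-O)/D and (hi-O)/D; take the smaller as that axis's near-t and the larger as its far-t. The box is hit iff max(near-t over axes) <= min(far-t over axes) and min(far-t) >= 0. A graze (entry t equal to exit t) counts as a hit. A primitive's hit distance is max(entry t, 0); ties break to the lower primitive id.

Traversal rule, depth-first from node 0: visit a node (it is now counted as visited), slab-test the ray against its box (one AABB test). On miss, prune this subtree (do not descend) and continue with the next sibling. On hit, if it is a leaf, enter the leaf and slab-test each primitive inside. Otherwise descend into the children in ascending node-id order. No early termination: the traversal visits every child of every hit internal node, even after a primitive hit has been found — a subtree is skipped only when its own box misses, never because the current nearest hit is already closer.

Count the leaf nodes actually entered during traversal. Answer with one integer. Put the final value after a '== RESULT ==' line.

Walk:
N0 x:[-10,26] y:[9,29] z:[22,77/2] -> hit [22,26], descend [11, 13]
  N11 x:[-7,26] y:[41/2,29] z:[45/2,77/2] -> hit [45/2,26], descend [10, 16]
    N10 x:[-2,20] y:[43/2,29] z:[33,77/2] -> miss, prune
    N16 x:[-7,26] y:[41/2,26] z:[45/2,31] -> hit [45/2,26], descend [2, 3]
      N2 x:[-7,4] y:[41/2,49/2] z:[45/2,61/2] -> miss, prune
      N3 x:[17,26] y:[23,26] z:[51/2,31] -> hit [51/2,26] leaf, test {P1@t=51/2, P8(miss), P13(miss)}
  N13 x:[-10,18] y:[9,39/2] z:[22,75/2] -> miss, prune

order=[0, 11, 10, 16, 2, 3, 13]  |boxes|=7  |leaves|=1  hit=P1

== RESULT ==
1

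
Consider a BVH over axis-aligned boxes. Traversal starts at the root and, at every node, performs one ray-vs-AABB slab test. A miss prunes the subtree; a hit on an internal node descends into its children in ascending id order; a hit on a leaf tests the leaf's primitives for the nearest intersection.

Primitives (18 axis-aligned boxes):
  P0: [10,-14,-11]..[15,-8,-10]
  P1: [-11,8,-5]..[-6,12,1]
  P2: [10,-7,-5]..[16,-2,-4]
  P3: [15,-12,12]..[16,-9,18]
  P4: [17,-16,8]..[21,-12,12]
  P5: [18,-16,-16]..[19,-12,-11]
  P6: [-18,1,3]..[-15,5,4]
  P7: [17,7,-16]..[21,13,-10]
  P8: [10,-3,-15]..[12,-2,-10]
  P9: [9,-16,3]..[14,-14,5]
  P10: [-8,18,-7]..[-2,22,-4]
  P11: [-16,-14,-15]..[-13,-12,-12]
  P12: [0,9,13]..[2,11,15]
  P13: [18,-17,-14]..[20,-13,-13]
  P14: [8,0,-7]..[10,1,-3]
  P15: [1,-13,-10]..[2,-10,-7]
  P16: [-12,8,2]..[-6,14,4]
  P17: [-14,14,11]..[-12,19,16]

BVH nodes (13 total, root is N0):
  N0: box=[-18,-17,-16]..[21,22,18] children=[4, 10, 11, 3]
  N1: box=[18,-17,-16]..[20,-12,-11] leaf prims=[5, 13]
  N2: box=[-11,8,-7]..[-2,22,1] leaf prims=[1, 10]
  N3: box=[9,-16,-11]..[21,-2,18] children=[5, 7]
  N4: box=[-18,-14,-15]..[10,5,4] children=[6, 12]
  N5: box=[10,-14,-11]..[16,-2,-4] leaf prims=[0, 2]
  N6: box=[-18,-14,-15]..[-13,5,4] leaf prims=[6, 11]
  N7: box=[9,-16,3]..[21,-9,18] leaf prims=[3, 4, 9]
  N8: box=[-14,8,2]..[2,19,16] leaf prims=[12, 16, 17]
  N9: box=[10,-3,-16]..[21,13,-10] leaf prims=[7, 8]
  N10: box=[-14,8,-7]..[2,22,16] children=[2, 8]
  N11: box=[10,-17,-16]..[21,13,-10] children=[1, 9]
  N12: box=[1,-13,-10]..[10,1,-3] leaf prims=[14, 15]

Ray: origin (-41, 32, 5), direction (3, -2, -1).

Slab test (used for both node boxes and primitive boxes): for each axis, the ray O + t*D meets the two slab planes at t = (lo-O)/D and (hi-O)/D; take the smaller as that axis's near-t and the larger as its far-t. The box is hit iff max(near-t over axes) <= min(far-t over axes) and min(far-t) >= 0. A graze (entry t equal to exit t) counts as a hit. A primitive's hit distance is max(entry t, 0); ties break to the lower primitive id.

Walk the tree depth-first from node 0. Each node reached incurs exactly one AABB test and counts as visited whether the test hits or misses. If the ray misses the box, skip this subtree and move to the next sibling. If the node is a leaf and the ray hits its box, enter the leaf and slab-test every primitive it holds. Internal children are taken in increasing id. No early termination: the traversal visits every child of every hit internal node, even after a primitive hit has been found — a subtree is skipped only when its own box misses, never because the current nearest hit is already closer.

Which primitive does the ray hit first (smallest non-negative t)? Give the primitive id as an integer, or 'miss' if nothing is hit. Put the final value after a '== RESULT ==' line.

Traverse from the root:
N0 x:[23/3,62/3] y:[5,49/2] z:[-13,21] -> hit [23/3,62/3], descend [3, 4, 10, 11]
  N3 x:[50/3,62/3] y:[17,24] z:[-13,16] -> miss, prune
  N4 x:[23/3,17] y:[27/2,23] z:[1,20] -> hit [27/2,17], descend [6, 12]
    N6 x:[23/3,28/3] y:[27/2,23] z:[1,20] -> miss, prune
    N12 x:[14,17] y:[31/2,45/2] z:[8,15] -> miss, prune
  N10 x:[9,43/3] y:[5,12] z:[-11,12] -> hit [9,12], descend [2, 8]
    N2 x:[10,13] y:[5,12] z:[4,12] -> hit [10,12] leaf, test {P1@t=10, P10(miss)}
    N8 x:[9,43/3] y:[13/2,12] z:[-11,3] -> miss, prune
  N11 x:[17,62/3] y:[19/2,49/2] z:[15,21] -> hit [17,62/3], descend [1, 9]
    N1 x:[59/3,61/3] y:[22,49/2] z:[16,21] -> miss, prune
    N9 x:[17,62/3] y:[19/2,35/2] z:[15,21] -> hit [17,35/2] leaf, test {P7(miss), P8@t=17}

Visited [0, 3, 4, 6, 12, 10, 2, 8, 11, 1, 9]. Tests: 11 box, 2 leaf. Nearest: P1.

== RESULT ==
1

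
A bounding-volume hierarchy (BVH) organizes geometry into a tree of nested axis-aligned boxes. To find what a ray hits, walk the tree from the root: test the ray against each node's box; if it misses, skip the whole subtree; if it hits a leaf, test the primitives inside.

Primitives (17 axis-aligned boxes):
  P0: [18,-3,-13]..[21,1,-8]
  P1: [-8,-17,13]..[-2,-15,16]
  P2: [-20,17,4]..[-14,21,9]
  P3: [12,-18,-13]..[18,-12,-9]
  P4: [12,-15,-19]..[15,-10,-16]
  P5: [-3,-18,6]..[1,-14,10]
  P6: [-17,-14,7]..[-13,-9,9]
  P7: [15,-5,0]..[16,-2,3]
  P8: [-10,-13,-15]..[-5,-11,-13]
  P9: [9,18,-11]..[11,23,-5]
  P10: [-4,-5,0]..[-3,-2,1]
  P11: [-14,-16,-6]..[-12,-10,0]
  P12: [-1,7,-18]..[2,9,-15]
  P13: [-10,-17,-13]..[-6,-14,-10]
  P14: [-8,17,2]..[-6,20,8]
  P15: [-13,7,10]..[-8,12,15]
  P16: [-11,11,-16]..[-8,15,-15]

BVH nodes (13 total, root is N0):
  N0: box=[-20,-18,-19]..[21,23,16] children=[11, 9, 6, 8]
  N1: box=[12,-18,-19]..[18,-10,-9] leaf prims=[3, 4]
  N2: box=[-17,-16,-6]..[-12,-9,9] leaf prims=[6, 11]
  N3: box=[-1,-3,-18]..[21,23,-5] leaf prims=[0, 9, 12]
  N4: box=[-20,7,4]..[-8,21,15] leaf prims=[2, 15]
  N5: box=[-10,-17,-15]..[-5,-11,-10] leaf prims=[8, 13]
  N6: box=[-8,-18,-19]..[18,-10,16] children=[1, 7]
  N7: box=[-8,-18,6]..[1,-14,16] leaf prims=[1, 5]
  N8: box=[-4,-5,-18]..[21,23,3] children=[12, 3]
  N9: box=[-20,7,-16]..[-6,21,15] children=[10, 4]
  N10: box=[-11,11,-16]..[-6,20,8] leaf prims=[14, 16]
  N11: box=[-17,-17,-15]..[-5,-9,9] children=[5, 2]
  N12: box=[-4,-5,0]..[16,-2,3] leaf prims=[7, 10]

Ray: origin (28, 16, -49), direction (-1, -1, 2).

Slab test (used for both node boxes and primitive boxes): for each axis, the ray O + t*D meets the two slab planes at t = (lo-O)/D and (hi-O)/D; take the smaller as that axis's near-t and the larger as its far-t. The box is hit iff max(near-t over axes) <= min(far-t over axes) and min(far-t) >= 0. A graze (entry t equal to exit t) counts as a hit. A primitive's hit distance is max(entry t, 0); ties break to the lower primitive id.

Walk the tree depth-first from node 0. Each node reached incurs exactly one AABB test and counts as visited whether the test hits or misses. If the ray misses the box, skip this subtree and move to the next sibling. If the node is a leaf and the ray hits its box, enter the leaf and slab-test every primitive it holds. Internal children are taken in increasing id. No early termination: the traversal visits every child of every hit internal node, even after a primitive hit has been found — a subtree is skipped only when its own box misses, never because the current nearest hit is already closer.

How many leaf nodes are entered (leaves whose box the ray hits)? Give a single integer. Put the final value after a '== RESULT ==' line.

Walk:
N0 x:[7,48] y:[-7,34] z:[15,65/2] -> hit [15,65/2], descend [6, 8, 9, 11]
  N6 x:[10,36] y:[26,34] z:[15,65/2] -> hit [26,65/2], descend [1, 7]
    N1 x:[10,16] y:[26,34] z:[15,20] -> miss, prune
    N7 x:[27,36] y:[30,34] z:[55/2,65/2] -> hit [30,65/2] leaf, test {P1@t=31, P5(miss)}
  N8 x:[7,32] y:[-7,21] z:[31/2,26] -> hit [31/2,21], descend [3, 12]
    N3 x:[7,29] y:[-7,19] z:[31/2,22] -> hit [31/2,19] leaf, test {P0(miss), P9(miss), P12(miss)}
    N12 x:[12,32] y:[18,21] z:[49/2,26] -> miss, prune
  N9 x:[34,48] y:[-5,9] z:[33/2,32] -> miss, prune
  N11 x:[33,45] y:[25,33] z:[17,29] -> miss, prune

Summary -> nodes [0, 6, 1, 7, 8, 3, 12, 9, 11]; box-tests=9; leaf-entries=2; first=P1

== RESULT ==
2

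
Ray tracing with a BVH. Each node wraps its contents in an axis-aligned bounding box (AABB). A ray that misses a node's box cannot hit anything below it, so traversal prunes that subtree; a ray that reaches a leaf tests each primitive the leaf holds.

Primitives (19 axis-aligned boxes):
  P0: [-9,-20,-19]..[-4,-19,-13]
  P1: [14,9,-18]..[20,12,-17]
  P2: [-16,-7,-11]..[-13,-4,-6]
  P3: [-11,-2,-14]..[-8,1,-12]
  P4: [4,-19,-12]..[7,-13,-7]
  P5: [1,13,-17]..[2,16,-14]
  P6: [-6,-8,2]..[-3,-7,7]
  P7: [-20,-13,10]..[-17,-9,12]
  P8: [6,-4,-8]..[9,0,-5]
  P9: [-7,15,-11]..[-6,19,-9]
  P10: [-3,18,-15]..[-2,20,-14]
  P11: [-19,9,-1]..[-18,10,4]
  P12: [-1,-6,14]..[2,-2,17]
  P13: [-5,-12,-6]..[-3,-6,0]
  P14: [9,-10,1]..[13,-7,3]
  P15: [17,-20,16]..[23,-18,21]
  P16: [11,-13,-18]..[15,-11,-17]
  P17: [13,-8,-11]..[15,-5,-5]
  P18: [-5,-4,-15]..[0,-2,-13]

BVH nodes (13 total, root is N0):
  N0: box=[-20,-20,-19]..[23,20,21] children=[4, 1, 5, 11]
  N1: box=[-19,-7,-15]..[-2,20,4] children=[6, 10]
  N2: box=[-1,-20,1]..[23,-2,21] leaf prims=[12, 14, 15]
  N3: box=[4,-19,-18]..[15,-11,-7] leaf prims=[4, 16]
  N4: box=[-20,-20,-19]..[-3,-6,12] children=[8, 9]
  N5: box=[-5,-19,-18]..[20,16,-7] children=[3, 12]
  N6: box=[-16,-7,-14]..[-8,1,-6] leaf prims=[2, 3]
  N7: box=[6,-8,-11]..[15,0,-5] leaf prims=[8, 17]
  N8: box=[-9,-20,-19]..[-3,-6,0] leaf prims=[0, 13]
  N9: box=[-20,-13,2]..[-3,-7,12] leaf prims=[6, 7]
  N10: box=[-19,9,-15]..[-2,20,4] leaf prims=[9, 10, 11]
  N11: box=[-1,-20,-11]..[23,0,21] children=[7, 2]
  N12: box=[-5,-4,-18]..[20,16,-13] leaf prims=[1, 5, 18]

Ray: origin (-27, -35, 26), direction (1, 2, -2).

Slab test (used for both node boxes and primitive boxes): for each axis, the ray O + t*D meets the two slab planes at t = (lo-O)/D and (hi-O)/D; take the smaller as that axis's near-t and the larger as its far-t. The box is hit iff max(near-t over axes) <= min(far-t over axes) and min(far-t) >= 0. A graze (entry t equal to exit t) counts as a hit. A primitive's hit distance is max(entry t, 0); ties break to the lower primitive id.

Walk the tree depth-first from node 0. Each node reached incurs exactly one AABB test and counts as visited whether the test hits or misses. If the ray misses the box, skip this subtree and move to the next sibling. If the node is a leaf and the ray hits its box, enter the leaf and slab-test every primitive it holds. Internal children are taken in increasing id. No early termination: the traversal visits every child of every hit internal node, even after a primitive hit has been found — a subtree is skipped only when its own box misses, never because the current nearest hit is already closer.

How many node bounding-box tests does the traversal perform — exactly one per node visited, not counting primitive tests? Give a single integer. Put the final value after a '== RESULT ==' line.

Walk:
N0 x:[7,50] y:[15/2,55/2] z:[5/2,45/2] -> hit [15/2,45/2], descend [1, 4, 5, 11]
  N1 x:[8,25] y:[14,55/2] z:[11,41/2] -> hit [14,41/2], descend [6, 10]
    N6 x:[11,19] y:[14,18] z:[16,20] -> hit [16,18] leaf, test {P2(miss), P3(miss)}
    N10 x:[8,25] y:[22,55/2] z:[11,41/2] -> miss, prune
  N4 x:[7,24] y:[15/2,29/2] z:[7,45/2] -> hit [15/2,29/2], descend [8, 9]
    N8 x:[18,24] y:[15/2,29/2] z:[13,45/2] -> miss, prune
    N9 x:[7,24] y:[11,14] z:[7,12] -> hit [11,12] leaf, test {P6(miss), P7(miss)}
  N5 x:[22,47] y:[8,51/2] z:[33/2,22] -> hit [22,22], descend [3, 12]
    N3 x:[31,42] y:[8,12] z:[33/2,22] -> miss, prune
    N12 x:[22,47] y:[31/2,51/2] z:[39/2,22] -> hit [22,22] leaf, test {P1(miss), P5(miss), P18(miss)}
  N11 x:[26,50] y:[15/2,35/2] z:[5/2,37/2] -> miss, prune

Summary -> nodes [0, 1, 6, 10, 4, 8, 9, 5, 3, 12, 11]; box-tests=11; leaf-entries=3; first=miss

== RESULT ==
11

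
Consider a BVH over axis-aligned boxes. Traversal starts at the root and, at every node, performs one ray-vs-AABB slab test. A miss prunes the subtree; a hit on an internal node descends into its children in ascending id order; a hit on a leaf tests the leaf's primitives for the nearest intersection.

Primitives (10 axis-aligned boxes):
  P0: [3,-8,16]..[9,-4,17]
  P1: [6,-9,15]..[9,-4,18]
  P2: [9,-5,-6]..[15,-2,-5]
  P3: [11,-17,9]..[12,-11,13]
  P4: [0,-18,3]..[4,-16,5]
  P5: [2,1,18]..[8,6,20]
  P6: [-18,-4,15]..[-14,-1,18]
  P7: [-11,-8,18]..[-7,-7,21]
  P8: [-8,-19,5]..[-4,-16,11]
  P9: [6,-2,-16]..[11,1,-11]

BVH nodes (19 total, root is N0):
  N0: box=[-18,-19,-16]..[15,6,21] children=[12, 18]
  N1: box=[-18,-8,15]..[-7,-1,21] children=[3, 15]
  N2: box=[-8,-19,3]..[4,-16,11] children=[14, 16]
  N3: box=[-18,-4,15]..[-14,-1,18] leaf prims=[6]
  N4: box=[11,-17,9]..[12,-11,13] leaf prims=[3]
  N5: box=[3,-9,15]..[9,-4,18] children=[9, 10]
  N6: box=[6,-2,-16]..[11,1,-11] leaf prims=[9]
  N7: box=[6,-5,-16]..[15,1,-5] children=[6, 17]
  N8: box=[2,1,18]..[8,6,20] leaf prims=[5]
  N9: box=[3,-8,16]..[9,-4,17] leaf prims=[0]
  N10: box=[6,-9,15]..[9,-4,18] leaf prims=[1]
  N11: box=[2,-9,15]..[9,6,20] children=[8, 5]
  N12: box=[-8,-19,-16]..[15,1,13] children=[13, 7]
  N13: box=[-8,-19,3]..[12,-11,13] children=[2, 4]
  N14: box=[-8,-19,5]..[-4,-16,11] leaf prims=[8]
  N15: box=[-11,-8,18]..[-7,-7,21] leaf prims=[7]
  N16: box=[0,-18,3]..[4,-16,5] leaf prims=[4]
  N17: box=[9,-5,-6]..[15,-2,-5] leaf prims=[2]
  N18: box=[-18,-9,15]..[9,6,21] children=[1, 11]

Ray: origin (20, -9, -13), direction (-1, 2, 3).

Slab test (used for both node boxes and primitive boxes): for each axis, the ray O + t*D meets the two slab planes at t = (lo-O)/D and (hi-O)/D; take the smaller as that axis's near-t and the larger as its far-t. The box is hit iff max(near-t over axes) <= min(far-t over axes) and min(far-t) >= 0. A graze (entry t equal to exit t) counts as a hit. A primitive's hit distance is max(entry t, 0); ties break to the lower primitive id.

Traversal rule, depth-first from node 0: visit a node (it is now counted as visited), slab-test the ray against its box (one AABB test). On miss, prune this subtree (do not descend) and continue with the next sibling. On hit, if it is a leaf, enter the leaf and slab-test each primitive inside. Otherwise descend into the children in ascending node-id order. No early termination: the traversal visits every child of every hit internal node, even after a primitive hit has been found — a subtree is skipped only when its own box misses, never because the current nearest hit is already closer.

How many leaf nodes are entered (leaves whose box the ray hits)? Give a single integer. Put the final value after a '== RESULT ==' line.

Traverse from the root:
N0 x:[5,38] y:[-5,15/2] z:[-1,34/3] -> hit [5,15/2], descend [12, 18]
  N12 x:[5,28] y:[-5,5] z:[-1,26/3] -> hit [5,5], descend [7, 13]
    N7 x:[5,14] y:[2,5] z:[-1,8/3] -> miss, prune
    N13 x:[8,28] y:[-5,-1] z:[16/3,26/3] -> miss, prune
  N18 x:[11,38] y:[0,15/2] z:[28/3,34/3] -> miss, prune

order=[0, 12, 7, 13, 18]  |boxes|=5  |leaves|=0  hit=miss

== RESULT ==
0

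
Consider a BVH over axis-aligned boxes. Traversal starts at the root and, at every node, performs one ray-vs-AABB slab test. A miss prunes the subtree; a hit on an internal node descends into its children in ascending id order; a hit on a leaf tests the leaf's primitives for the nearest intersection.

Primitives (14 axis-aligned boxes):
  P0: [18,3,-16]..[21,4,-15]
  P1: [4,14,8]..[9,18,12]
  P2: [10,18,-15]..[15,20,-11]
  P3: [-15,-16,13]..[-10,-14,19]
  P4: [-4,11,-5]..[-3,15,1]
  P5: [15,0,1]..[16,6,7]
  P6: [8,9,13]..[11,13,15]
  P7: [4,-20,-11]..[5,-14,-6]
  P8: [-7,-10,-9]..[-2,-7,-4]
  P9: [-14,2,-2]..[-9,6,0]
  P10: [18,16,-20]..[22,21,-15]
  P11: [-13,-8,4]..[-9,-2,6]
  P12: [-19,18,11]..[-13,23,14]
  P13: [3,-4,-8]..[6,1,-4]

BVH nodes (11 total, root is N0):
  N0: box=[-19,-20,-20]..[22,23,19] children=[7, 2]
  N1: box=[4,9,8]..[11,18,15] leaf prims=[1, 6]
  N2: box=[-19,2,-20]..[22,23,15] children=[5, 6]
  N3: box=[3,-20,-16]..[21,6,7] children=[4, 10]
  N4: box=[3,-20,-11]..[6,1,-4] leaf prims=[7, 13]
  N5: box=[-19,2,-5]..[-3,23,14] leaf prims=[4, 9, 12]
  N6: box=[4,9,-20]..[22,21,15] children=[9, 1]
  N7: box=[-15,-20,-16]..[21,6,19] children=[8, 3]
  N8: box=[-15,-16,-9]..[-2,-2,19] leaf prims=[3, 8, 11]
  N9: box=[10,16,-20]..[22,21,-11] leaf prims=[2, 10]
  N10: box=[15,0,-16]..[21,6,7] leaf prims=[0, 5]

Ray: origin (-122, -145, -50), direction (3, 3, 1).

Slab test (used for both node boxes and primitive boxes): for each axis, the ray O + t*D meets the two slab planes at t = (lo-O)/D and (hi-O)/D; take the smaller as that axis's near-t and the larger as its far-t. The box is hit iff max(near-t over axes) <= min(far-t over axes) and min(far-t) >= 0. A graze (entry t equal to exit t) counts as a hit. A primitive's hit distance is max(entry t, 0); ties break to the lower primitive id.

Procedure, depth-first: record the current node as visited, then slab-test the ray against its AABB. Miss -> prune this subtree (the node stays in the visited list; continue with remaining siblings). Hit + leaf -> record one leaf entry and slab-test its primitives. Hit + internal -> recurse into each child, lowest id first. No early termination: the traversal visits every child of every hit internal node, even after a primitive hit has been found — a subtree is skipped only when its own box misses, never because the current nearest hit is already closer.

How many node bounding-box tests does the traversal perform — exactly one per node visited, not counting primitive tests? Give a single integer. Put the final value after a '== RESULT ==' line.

Walk:
N0 x:[103/3,48] y:[125/3,56] z:[30,69] -> hit [125/3,48], descend [2, 7]
  N2 x:[103/3,48] y:[49,56] z:[30,65] -> miss, prune
  N7 x:[107/3,143/3] y:[125/3,151/3] z:[34,69] -> hit [125/3,143/3], descend [3, 8]
    N3 x:[125/3,143/3] y:[125/3,151/3] z:[34,57] -> hit [125/3,143/3], descend [4, 10]
      N4 x:[125/3,128/3] y:[125/3,146/3] z:[39,46] -> hit [125/3,128/3] leaf, test {P7@t=42, P13(miss)}
      N10 x:[137/3,143/3] y:[145/3,151/3] z:[34,57] -> miss, prune
    N8 x:[107/3,40] y:[43,143/3] z:[41,69] -> miss, prune

Visited [0, 2, 7, 3, 4, 10, 8]. Tests: 7 box, 1 leaf. Nearest: P7.

== RESULT ==
7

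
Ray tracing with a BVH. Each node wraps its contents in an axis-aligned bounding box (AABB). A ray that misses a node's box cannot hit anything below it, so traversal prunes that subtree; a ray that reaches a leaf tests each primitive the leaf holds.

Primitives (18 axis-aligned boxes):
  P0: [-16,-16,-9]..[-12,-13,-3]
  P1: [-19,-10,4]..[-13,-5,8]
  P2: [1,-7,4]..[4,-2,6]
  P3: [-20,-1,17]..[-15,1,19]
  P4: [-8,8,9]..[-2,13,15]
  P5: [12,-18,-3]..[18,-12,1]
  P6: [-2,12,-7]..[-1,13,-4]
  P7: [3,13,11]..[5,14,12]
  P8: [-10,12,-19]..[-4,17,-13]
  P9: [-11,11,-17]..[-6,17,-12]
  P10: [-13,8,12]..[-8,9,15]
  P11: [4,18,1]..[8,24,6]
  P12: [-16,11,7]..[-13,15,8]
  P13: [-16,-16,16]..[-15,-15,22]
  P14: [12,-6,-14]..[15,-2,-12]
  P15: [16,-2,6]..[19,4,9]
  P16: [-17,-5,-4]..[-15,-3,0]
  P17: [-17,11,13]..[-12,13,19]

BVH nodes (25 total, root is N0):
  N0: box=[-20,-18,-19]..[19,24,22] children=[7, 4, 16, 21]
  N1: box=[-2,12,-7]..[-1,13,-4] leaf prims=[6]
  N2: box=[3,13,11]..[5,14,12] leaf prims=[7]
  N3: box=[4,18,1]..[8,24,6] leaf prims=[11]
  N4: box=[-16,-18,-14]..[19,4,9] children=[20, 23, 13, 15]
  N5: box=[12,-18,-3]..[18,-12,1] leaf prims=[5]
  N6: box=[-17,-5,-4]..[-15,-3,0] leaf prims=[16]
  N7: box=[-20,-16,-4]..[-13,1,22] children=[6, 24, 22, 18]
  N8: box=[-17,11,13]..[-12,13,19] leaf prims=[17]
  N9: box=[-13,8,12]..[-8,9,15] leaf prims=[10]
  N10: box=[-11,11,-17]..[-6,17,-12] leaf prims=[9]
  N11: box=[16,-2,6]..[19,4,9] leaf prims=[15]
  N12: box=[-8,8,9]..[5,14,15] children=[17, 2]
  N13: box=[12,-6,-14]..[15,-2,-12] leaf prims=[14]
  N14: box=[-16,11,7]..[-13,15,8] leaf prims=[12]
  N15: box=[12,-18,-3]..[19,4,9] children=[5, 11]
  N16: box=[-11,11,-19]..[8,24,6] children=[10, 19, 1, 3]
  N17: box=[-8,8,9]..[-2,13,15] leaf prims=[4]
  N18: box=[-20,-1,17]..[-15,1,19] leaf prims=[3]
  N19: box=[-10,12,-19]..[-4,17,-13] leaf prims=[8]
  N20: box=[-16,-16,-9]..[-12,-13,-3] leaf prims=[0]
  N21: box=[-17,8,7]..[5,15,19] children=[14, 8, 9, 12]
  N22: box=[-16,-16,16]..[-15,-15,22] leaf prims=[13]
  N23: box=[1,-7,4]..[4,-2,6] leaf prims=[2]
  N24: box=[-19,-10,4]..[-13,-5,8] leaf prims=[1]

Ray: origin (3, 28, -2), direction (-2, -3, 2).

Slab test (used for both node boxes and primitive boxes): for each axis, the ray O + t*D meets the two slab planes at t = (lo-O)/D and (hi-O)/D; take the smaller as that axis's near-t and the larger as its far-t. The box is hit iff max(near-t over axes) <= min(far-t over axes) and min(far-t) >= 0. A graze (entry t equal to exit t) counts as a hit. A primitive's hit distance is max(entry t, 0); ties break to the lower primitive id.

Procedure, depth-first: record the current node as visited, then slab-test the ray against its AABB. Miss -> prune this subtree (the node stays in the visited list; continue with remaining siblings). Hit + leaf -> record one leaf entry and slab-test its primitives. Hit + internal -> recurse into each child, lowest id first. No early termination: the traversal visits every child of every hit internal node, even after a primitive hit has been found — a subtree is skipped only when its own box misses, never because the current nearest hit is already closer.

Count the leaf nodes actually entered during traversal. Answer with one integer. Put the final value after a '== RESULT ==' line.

Trace the traversal:
N0 x:[-8,23/2] y:[4/3,46/3] z:[-17/2,12] -> hit [4/3,23/2], descend [4, 7, 16, 21]
  N4 x:[-8,19/2] y:[8,46/3] z:[-6,11/2] -> miss, prune
  N7 x:[8,23/2] y:[9,44/3] z:[-1,12] -> hit [9,23/2], descend [6, 18, 22, 24]
    N6 x:[9,10] y:[31/3,11] z:[-1,1] -> miss, prune
    N18 x:[9,23/2] y:[9,29/3] z:[19/2,21/2] -> hit [19/2,29/3] leaf, test {P3@t=19/2}
    N22 x:[9,19/2] y:[43/3,44/3] z:[9,12] -> miss, prune
    N24 x:[8,11] y:[11,38/3] z:[3,5] -> miss, prune
  N16 x:[-5/2,7] y:[4/3,17/3] z:[-17/2,4] -> hit [4/3,4], descend [1, 3, 10, 19]
    N1 x:[2,5/2] y:[5,16/3] z:[-5/2,-1] -> miss, prune
    N3 x:[-5/2,-1/2] y:[4/3,10/3] z:[3/2,4] -> miss, prune
    N10 x:[9/2,7] y:[11/3,17/3] z:[-15/2,-5] -> miss, prune
    N19 x:[7/2,13/2] y:[11/3,16/3] z:[-17/2,-11/2] -> miss, prune
  N21 x:[-1,10] y:[13/3,20/3] z:[9/2,21/2] -> hit [9/2,20/3], descend [8, 9, 12, 14]
    N8 x:[15/2,10] y:[5,17/3] z:[15/2,21/2] -> miss, prune
    N9 x:[11/2,8] y:[19/3,20/3] z:[7,17/2] -> miss, prune
    N12 x:[-1,11/2] y:[14/3,20/3] z:[11/2,17/2] -> hit [11/2,11/2], descend [2, 17]
      N2 x:[-1,0] y:[14/3,5] z:[13/2,7] -> miss, prune
      N17 x:[5/2,11/2] y:[5,20/3] z:[11/2,17/2] -> hit [11/2,11/2] leaf, test {P4@t=11/2}
    N14 x:[8,19/2] y:[13/3,17/3] z:[9/2,5] -> miss, prune

Visited [0, 4, 7, 6, 18, 22, 24, 16, 1, 3, 10, 19, 21, 8, 9, 12, 2, 17, 14]. Tests: 19 box, 2 leaf. Nearest: P4.

== RESULT ==
2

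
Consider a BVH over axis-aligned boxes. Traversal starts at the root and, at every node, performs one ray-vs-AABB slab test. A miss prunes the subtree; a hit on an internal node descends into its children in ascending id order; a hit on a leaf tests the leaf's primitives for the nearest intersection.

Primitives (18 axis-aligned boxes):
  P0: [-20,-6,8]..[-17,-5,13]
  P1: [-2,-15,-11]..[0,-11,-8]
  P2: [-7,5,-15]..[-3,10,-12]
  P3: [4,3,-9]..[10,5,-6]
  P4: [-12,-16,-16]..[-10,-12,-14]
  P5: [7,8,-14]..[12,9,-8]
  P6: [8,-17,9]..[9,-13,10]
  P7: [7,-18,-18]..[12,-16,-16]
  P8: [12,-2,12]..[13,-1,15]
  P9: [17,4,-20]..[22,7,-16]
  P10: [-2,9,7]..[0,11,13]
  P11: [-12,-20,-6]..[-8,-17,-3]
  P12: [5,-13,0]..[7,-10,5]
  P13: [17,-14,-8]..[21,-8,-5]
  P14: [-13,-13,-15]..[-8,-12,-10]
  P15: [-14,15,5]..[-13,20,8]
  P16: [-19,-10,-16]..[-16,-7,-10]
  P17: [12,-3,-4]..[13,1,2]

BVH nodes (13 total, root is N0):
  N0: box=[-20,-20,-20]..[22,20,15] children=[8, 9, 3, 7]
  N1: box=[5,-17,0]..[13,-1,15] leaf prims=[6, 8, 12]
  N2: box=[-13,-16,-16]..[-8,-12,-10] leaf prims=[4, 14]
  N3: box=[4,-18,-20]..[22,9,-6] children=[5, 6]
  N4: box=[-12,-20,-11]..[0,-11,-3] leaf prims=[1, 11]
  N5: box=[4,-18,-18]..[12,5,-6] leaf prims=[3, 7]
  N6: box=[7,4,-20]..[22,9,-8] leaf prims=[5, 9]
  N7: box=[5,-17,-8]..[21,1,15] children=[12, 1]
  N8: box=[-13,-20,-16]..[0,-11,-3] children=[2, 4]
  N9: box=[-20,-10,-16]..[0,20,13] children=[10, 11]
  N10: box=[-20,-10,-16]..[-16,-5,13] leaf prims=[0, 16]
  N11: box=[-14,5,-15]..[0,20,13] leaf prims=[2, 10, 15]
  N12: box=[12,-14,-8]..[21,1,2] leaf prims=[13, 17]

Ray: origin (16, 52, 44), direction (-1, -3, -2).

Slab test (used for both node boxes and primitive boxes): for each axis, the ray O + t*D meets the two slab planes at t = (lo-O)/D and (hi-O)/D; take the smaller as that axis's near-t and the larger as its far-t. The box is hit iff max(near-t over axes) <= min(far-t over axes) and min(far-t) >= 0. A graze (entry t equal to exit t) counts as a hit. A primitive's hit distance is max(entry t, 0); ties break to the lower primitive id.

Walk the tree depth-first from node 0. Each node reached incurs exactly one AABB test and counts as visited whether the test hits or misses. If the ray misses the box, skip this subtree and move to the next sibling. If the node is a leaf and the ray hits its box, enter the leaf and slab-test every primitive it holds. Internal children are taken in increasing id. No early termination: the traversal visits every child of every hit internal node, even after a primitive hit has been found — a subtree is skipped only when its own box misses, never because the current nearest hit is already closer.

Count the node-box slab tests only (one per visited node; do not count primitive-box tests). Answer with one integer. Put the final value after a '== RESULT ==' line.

Walk:
N0 x:[-6,36] y:[32/3,24] z:[29/2,32] -> hit [29/2,24], descend [3, 7, 8, 9]
  N3 x:[-6,12] y:[43/3,70/3] z:[25,32] -> miss, prune
  N7 x:[-5,11] y:[17,23] z:[29/2,26] -> miss, prune
  N8 x:[16,29] y:[21,24] z:[47/2,30] -> hit [47/2,24], descend [2, 4]
    N2 x:[24,29] y:[64/3,68/3] z:[27,30] -> miss, prune
    N4 x:[16,28] y:[21,24] z:[47/2,55/2] -> hit [47/2,24] leaf, test {P1(miss), P11@t=24}
  N9 x:[16,36] y:[32/3,62/3] z:[31/2,30] -> hit [16,62/3], descend [10, 11]
    N10 x:[32,36] y:[19,62/3] z:[31/2,30] -> miss, prune
    N11 x:[16,30] y:[32/3,47/3] z:[31/2,59/2] -> miss, prune

Summary -> nodes [0, 3, 7, 8, 2, 4, 9, 10, 11]; box-tests=9; leaf-entries=1; first=P11

== RESULT ==
9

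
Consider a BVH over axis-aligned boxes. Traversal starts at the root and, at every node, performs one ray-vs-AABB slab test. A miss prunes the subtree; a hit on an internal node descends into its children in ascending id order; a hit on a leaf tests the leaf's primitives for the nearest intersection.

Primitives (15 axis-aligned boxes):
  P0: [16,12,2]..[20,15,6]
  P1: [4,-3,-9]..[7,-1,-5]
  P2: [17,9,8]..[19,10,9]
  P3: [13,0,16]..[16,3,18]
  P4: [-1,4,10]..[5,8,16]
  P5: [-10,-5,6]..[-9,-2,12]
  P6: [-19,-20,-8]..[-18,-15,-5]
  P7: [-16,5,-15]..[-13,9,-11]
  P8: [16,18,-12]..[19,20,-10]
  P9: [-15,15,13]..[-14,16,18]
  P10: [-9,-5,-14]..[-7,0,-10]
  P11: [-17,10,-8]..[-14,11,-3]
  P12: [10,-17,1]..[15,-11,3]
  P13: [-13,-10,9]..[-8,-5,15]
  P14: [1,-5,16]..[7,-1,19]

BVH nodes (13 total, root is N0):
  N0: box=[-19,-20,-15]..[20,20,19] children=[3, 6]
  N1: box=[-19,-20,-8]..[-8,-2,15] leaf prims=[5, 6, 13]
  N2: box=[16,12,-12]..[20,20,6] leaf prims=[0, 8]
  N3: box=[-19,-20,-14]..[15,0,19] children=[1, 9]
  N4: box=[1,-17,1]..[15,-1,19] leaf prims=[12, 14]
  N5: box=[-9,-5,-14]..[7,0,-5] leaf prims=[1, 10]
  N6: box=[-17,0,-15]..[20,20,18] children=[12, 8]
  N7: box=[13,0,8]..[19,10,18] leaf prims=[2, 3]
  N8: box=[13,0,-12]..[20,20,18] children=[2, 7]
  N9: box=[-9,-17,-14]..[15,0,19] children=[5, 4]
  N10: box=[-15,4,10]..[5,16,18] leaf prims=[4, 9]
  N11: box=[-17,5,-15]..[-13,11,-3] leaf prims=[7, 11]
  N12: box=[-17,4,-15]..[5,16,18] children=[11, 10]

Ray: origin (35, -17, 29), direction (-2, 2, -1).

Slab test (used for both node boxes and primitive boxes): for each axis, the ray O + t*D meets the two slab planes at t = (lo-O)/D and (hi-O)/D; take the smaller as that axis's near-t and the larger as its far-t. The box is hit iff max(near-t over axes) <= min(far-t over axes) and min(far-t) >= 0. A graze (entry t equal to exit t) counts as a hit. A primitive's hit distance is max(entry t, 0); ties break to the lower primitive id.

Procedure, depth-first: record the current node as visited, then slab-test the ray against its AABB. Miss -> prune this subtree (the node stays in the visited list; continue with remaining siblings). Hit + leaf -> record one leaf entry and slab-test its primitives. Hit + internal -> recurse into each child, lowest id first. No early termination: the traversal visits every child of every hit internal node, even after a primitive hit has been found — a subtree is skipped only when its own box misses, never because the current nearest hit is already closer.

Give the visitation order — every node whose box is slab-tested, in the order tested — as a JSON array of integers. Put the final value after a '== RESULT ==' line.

Walk:
N0 x:[15/2,27] y:[-3/2,37/2] z:[10,44] -> hit [10,37/2], descend [3, 6]
  N3 x:[10,27] y:[-3/2,17/2] z:[10,43] -> miss, prune
  N6 x:[15/2,26] y:[17/2,37/2] z:[11,44] -> hit [11,37/2], descend [8, 12]
    N8 x:[15/2,11] y:[17/2,37/2] z:[11,41] -> hit [11,11], descend [2, 7]
      N2 x:[15/2,19/2] y:[29/2,37/2] z:[23,41] -> miss, prune
      N7 x:[8,11] y:[17/2,27/2] z:[11,21] -> hit [11,11] leaf, test {P2(miss), P3(miss)}
    N12 x:[15,26] y:[21/2,33/2] z:[11,44] -> hit [15,33/2], descend [10, 11]
      N10 x:[15,25] y:[21/2,33/2] z:[11,19] -> hit [15,33/2] leaf, test {P4(miss), P9(miss)}
      N11 x:[24,26] y:[11,14] z:[32,44] -> miss, prune

order=[0, 3, 6, 8, 2, 7, 12, 10, 11]  |boxes|=9  |leaves|=2  hit=miss

== RESULT ==
[0, 3, 6, 8, 2, 7, 12, 10, 11]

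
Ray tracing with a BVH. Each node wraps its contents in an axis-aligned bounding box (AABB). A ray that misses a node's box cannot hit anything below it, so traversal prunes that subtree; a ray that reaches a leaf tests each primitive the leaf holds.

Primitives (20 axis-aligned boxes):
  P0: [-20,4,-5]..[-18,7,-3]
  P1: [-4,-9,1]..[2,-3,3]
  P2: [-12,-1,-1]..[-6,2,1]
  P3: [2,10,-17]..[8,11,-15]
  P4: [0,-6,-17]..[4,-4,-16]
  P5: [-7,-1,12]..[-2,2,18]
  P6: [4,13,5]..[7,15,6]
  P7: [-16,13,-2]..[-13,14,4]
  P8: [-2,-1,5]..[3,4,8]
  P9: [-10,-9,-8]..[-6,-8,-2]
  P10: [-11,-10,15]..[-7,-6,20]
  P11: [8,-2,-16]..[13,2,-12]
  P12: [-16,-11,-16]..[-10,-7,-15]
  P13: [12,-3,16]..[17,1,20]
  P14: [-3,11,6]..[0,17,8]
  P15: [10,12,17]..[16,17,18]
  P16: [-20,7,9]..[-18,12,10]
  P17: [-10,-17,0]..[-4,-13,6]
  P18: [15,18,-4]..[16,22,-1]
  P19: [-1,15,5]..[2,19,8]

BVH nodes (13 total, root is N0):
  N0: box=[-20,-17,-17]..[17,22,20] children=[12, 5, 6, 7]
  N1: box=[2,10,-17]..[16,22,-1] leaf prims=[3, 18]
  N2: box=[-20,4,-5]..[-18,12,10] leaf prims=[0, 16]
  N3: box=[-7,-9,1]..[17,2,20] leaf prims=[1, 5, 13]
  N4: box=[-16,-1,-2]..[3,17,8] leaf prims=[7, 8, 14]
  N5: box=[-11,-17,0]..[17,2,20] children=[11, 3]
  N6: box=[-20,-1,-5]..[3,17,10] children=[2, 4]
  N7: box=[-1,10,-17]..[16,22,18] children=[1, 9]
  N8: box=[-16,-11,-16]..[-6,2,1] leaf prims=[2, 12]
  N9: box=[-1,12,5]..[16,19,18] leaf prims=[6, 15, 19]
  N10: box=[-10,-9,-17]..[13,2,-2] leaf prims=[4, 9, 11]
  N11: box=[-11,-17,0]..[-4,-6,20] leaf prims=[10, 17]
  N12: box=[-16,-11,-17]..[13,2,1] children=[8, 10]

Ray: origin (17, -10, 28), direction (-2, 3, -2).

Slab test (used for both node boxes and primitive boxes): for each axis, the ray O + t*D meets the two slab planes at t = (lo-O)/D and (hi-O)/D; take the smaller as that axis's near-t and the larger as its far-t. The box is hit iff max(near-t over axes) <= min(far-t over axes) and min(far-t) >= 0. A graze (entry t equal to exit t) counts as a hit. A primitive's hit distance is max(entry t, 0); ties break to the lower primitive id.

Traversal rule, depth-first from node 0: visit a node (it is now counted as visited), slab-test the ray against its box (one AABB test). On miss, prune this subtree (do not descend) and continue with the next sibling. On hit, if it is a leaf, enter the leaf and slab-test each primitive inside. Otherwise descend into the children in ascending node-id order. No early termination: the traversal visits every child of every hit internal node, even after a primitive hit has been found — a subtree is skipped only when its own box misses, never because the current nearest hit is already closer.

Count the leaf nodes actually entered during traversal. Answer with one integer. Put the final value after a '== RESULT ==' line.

Walk:
N0 x:[0,37/2] y:[-7/3,32/3] z:[4,45/2] -> hit [4,32/3], descend [5, 6, 7, 12]
  N5 x:[0,14] y:[-7/3,4] z:[4,14] -> hit [4,4], descend [3, 11]
    N3 x:[0,12] y:[1/3,4] z:[4,27/2] -> hit [4,4] leaf, test {P1(miss), P5(miss), P13(miss)}
    N11 x:[21/2,14] y:[-7/3,4/3] z:[4,14] -> miss, prune
  N6 x:[7,37/2] y:[3,9] z:[9,33/2] -> hit [9,9], descend [2, 4]
    N2 x:[35/2,37/2] y:[14/3,22/3] z:[9,33/2] -> miss, prune
    N4 x:[7,33/2] y:[3,9] z:[10,15] -> miss, prune
  N7 x:[1/2,9] y:[20/3,32/3] z:[5,45/2] -> hit [20/3,9], descend [1, 9]
    N1 x:[1/2,15/2] y:[20/3,32/3] z:[29/2,45/2] -> miss, prune
    N9 x:[1/2,9] y:[22/3,29/3] z:[5,23/2] -> hit [22/3,9] leaf, test {P6(miss), P15(miss), P19(miss)}
  N12 x:[2,33/2] y:[-1/3,4] z:[27/2,45/2] -> miss, prune

order=[0, 5, 3, 11, 6, 2, 4, 7, 1, 9, 12]  |boxes|=11  |leaves|=2  hit=miss

== RESULT ==
2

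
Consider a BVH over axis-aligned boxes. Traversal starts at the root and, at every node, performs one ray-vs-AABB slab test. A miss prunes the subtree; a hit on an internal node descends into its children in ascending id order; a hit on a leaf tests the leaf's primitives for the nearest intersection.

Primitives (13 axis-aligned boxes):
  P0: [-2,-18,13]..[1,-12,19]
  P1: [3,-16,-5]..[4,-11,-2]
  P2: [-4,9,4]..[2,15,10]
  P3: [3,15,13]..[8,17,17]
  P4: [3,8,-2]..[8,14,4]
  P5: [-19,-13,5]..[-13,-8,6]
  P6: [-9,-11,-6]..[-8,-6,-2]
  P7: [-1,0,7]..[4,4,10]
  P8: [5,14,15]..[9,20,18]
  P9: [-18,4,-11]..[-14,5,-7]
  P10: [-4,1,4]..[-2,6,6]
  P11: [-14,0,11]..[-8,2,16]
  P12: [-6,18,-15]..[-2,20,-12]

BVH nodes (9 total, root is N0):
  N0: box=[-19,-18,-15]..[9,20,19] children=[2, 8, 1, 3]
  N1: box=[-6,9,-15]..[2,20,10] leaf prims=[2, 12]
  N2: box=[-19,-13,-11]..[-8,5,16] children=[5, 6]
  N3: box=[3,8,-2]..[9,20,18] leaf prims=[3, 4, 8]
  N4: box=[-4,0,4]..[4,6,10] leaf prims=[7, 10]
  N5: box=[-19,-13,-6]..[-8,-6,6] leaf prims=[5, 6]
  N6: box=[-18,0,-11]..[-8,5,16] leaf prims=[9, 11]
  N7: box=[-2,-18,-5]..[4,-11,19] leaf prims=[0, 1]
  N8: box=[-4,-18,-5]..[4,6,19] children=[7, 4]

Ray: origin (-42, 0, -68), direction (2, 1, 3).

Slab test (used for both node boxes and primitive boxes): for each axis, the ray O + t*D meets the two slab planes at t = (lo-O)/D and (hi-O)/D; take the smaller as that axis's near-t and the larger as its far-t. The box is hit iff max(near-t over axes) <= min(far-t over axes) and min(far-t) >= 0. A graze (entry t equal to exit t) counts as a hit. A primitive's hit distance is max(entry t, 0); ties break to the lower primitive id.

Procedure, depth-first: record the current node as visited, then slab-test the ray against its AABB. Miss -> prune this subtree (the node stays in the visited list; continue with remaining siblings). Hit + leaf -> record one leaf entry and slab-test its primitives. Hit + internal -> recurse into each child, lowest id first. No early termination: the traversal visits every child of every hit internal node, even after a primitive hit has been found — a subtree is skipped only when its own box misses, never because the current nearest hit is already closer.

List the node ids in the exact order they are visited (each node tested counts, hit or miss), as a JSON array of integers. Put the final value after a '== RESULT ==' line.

Walk:
N0 x:[23/2,51/2] y:[-18,20] z:[53/3,29] -> hit [53/3,20], descend [1, 2, 3, 8]
  N1 x:[18,22] y:[9,20] z:[53/3,26] -> hit [18,20] leaf, test {P2(miss), P12@t=18}
  N2 x:[23/2,17] y:[-13,5] z:[19,28] -> miss, prune
  N3 x:[45/2,51/2] y:[8,20] z:[22,86/3] -> miss, prune
  N8 x:[19,23] y:[-18,6] z:[21,29] -> miss, prune

order=[0, 1, 2, 3, 8]  |boxes|=5  |leaves|=1  hit=P12

== RESULT ==
[0, 1, 2, 3, 8]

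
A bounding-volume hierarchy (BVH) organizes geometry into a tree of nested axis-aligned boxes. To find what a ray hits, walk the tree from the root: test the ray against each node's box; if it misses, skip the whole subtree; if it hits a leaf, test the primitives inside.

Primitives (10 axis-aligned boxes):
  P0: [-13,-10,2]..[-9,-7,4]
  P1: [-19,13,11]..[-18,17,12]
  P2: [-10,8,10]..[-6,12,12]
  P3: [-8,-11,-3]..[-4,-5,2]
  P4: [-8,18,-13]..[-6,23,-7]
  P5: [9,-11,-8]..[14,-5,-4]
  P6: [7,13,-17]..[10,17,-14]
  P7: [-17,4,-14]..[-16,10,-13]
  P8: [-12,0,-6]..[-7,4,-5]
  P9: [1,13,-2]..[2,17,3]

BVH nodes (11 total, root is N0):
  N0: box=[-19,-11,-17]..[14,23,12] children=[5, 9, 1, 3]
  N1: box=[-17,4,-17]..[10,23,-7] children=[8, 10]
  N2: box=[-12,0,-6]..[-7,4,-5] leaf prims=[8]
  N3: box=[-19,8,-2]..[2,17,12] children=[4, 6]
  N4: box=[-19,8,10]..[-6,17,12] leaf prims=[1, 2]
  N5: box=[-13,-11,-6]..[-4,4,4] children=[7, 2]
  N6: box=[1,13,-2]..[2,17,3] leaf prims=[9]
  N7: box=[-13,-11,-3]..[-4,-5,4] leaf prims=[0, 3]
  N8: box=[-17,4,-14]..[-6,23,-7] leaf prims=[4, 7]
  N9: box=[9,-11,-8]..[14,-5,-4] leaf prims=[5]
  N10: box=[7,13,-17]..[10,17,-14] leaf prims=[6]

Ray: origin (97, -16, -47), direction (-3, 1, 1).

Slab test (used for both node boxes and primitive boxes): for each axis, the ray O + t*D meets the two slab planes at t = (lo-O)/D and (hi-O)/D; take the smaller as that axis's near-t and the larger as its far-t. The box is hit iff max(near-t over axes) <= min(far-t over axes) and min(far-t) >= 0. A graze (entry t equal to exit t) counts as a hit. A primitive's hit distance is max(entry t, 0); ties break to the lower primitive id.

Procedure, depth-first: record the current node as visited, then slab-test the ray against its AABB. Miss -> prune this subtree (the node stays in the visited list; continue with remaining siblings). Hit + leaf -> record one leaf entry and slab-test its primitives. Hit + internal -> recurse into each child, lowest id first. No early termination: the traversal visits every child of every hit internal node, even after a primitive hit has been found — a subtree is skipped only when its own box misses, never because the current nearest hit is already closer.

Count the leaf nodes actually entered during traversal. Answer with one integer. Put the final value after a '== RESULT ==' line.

Traverse from the root:
N0 x:[83/3,116/3] y:[5,39] z:[30,59] -> hit [30,116/3], descend [1, 3, 5, 9]
  N1 x:[29,38] y:[20,39] z:[30,40] -> hit [30,38], descend [8, 10]
    N8 x:[103/3,38] y:[20,39] z:[33,40] -> hit [103/3,38] leaf, test {P4@t=103/3, P7(miss)}
    N10 x:[29,30] y:[29,33] z:[30,33] -> hit [30,30] leaf, test {P6@t=30}
  N3 x:[95/3,116/3] y:[24,33] z:[45,59] -> miss, prune
  N5 x:[101/3,110/3] y:[5,20] z:[41,51] -> miss, prune
  N9 x:[83/3,88/3] y:[5,11] z:[39,43] -> miss, prune

order=[0, 1, 8, 10, 3, 5, 9]  |boxes|=7  |leaves|=2  hit=P6

== RESULT ==
2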